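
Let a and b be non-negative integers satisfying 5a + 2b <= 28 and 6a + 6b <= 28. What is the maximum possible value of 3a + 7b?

Relaxing integrality, the LP optimum is 32.67 at (a,b) = (0, 4.67), which is not an integer point.
(a,b)=(0,4): 5·0+2·4=8≤28, 6·0+6·4=24≤28, objective 28.
(a,b)=(1,3): 5·1+2·3=11≤28, 6·1+6·3=24≤28, objective 24.
(a,b)=(0,3): 5·0+2·3=6≤28, 6·0+6·3=18≤28, objective 21.
No feasible integer point exceeds 28.

28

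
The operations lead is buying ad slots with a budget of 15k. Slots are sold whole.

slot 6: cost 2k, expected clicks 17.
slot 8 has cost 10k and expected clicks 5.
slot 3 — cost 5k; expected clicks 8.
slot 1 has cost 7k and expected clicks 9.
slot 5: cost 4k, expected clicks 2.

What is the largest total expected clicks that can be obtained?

34

Treat it as a binary knapsack problem.
slot 6 + slot 3 + slot 5: cost 2 + 5 + 4 = 11 ≤ 15, expected clicks 17 + 8 + 2 = 27.
slot 6 + slot 3 + slot 1: cost 2 + 5 + 7 = 14 ≤ 15, expected clicks 17 + 8 + 9 = 34.
slot 6 + slot 1 + slot 5: cost 2 + 7 + 4 = 13 ≤ 15, expected clicks 17 + 9 + 2 = 28.
Best is slot 6, slot 3, and slot 1 with total expected clicks 34.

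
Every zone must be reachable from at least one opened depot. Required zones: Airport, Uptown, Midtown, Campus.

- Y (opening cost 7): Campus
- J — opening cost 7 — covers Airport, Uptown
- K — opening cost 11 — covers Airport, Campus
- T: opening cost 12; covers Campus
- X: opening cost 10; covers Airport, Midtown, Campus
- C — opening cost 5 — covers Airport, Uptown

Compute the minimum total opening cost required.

15

This is an integer covering problem.
Choose X and C: together they cover Airport, Uptown, Midtown, Campus — every zone.
Total opening cost: 10 + 5 = 15.
No cover costs less than 15.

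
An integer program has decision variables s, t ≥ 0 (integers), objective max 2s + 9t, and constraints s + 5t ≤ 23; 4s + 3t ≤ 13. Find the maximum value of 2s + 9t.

36

(s,t)=(0,4) is feasible, giving 36.
(s,t)=(1,3) is feasible, giving 29.
No feasible integer point exceeds 36.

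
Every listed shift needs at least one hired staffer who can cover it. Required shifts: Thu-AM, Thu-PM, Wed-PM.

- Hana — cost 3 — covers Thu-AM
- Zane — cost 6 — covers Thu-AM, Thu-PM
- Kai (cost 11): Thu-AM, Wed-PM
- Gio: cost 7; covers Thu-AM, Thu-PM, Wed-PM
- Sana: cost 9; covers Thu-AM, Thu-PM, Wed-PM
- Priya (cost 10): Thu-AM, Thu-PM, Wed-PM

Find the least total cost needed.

Gio alone covers Thu-AM, Thu-PM, Wed-PM — every shift.
Total cost: 7.
No cover costs less than 7.

7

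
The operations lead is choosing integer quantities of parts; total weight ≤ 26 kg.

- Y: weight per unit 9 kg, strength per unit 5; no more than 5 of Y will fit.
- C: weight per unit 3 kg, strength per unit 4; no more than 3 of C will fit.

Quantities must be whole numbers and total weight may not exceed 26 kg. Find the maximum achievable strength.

18

C has the best ratio (4/3); taking only C gives at most 3×4 = 12 (stopped by the supply cap of 3).
Mixing does better — 2×Y and 2×C: weight 24 ≤ 26, strength 2·5 + 2·4 = 18.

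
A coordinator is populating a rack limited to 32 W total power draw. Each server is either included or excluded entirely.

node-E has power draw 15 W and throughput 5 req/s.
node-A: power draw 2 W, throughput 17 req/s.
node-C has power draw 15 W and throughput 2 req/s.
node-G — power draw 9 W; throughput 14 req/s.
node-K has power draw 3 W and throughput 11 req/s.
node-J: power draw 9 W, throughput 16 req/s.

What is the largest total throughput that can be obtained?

This is a 0-1 knapsack instance.
Take node-A, node-G, node-K, and node-J: power draw 2 + 9 + 3 + 9 = 23 ≤ 32, throughput 17 + 14 + 11 + 16 = 58.
No other feasible combination does better.

58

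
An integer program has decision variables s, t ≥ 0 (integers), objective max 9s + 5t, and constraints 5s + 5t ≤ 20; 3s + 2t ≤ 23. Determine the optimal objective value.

(s,t)=(4,0): 5·4+5·0=20≤20, 3·4+2·0=12≤23, objective 36.
(s,t)=(3,1): 5·3+5·1=20≤20, 3·3+2·1=11≤23, objective 32.
(s,t)=(3,0): 5·3+5·0=15≤20, 3·3+2·0=9≤23, objective 27.
No feasible integer point exceeds 36.

36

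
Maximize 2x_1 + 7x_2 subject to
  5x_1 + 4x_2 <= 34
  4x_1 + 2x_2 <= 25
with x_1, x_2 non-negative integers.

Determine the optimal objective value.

Relaxing integrality, the LP optimum is 59.50 at (x_1,x_2) = (0, 8.5), which is not an integer point.
(x_1,x_2)=(0,8): 5·0+4·8=32≤34, 4·0+2·8=16≤25, objective 56.
(x_1,x_2)=(1,7): 5·1+4·7=33≤34, 4·1+2·7=18≤25, objective 51.
(x_1,x_2)=(0,7): 5·0+4·7=28≤34, 4·0+2·7=14≤25, objective 49.
The best lattice point is (0,8), giving 56.

56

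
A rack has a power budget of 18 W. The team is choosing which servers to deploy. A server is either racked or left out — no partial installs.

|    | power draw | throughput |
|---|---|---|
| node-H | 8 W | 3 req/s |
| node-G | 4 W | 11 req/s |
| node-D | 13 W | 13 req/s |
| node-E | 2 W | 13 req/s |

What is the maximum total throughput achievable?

Allowing fractional choices, the relaxed optimum would be about 36.0, but servers are indivisible.
node-G + node-E: power draw 4 + 2 = 6 ≤ 18, throughput 11 + 13 = 24.
node-H + node-G + node-E: power draw 8 + 4 + 2 = 14 ≤ 18, throughput 3 + 11 + 13 = 27.
node-D + node-E: power draw 13 + 2 = 15 ≤ 18, throughput 13 + 13 = 26.
Best is node-H, node-G, and node-E with total throughput 27.

27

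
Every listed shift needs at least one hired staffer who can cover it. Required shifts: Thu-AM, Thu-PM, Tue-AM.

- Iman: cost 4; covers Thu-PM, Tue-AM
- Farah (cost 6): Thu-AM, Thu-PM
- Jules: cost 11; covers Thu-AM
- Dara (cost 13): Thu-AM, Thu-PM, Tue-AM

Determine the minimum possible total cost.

10

This is a weighted set-cover instance.
Choose Iman and Farah: together they cover Thu-AM, Thu-PM, Tue-AM — every shift.
Total cost: 4 + 6 = 10.
No cover costs less than 10.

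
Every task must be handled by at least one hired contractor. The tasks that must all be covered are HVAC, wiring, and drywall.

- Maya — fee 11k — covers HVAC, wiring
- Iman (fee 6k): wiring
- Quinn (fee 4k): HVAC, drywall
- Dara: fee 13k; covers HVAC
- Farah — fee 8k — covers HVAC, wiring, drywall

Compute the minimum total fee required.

8

The greedy cost-per-new-task heuristic would pick Quinn and Iman for 10, but a cheaper cover exists.
Farah alone covers HVAC, wiring, drywall — every task.
Total fee: 8.
No cover costs less than 8.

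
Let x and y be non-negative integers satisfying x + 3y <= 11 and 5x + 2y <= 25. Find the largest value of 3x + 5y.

(x,y)=(4,2) is feasible, giving 22.
(x,y)=(3,2) is feasible, giving 19.
(x,y)=(4,1) is feasible, giving 17.
Maximum is 22 at (x,y)=(4,2).

22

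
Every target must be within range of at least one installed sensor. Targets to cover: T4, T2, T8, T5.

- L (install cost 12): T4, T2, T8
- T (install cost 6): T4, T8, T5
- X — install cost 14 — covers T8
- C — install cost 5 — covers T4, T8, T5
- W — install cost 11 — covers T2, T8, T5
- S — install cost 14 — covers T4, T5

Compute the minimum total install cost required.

16

This is an integer covering problem.
Choose C and W: together they cover T4, T2, T8, T5 — every target.
Total install cost: 5 + 11 = 16.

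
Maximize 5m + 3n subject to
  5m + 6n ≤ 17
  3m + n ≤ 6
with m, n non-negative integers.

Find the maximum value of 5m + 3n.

11

The continuous relaxation peaks at (1.46, 1.62) with value 12.15; rounding to a feasible lattice point costs some objective.
(m,n)=(1,2): 5·1+6·2=17≤17, 3·1+1·2=5≤6, objective 11.
(m,n)=(2,0): 5·2+6·0=10≤17, 3·2+1·0=6≤6, objective 10.
(m,n)=(1,1): 5·1+6·1=11≤17, 3·1+1·1=4≤6, objective 8.
(m,n)=(0,2): 5·0+6·2=12≤17, 3·0+1·2=2≤6, objective 6.
The best lattice point is (1,2), giving 11.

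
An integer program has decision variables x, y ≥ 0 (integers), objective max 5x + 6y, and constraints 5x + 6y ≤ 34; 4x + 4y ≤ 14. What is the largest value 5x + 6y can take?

(x,y)=(0,3): 5·0+6·3=18≤34, 4·0+4·3=12≤14, objective 18.
(x,y)=(1,2): 5·1+6·2=17≤34, 4·1+4·2=12≤14, objective 17.
(x,y)=(0,2): 5·0+6·2=12≤34, 4·0+4·2=8≤14, objective 12.
Maximum is 18 at (x,y)=(0,3).

18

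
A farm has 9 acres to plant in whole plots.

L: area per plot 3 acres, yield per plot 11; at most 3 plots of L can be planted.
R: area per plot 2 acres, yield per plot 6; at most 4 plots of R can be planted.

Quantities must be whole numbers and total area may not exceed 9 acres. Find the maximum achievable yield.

This is a bounded integer knapsack.
3×L: area 9 ≤ 9, yield 3·11 = 33.
1×L and 3×R: area 9 ≤ 9, yield 1·11 + 3·6 = 29.
Best is 33.

33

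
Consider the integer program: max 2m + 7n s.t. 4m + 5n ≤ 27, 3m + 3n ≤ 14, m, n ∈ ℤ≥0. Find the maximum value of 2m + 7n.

28

The continuous relaxation peaks at (0, 4.67) with value 32.67; rounding to a feasible lattice point costs some objective.
(m,n)=(0,4): 4·0+5·4=20≤27, 3·0+3·4=12≤14, objective 28.
(m,n)=(1,3): 4·1+5·3=19≤27, 3·1+3·3=12≤14, objective 23.
(m,n)=(0,3): 4·0+5·3=15≤27, 3·0+3·3=9≤14, objective 21.
No feasible integer point exceeds 28.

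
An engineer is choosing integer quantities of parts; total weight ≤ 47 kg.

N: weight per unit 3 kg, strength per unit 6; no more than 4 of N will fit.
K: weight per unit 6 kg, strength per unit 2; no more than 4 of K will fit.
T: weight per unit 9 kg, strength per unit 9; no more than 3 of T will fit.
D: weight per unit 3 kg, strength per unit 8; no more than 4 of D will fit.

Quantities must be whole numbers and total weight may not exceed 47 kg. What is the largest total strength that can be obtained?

74

This is a bounded integer knapsack.
D has the best ratio (8/3); taking only D gives at most 4×8 = 32 (stopped by the supply cap of 4).
Mixing does better — 4×N, 2×T, and 4×D: weight 42 ≤ 47, strength 4·6 + 2·9 + 4·8 = 74.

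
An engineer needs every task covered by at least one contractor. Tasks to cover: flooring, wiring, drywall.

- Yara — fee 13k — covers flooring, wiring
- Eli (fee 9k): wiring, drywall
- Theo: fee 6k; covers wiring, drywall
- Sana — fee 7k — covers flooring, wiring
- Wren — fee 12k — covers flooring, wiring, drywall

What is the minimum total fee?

12

Wren alone covers flooring, wiring, drywall — every task.
Total fee: 12.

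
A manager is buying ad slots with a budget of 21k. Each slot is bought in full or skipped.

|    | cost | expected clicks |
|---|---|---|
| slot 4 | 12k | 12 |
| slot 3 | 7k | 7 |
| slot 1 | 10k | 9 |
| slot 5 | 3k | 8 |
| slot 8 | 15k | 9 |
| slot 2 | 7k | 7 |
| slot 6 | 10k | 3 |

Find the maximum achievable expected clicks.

24

This is an integer program with binary decision variables.
Allowing fractional choices, the relaxed optimum would be about 26.0, but ad slots are indivisible.
slot 3 + slot 1 + slot 5: cost 7 + 10 + 3 = 20 ≤ 21, expected clicks 7 + 9 + 8 = 24.
slot 3 + slot 5 + slot 2: cost 7 + 3 + 7 = 17 ≤ 21, expected clicks 7 + 8 + 7 = 22.
slot 1 + slot 5 + slot 2: cost 10 + 3 + 7 = 20 ≤ 21, expected clicks 9 + 8 + 7 = 24.
The maximum expected clicks is 24; one optimal choice is slot 3, slot 1, and slot 5.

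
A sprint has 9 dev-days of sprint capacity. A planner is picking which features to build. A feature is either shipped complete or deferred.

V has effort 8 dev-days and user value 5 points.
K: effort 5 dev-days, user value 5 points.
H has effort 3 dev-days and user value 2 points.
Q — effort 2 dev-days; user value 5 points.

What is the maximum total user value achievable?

10

Take K and Q: effort 5 + 2 = 7 ≤ 9, user value 5 + 5 = 10.
No other feasible combination does better.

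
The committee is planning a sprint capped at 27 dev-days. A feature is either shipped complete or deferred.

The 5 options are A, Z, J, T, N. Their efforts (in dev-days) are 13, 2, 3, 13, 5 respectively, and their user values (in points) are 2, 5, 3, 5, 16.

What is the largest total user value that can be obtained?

29

Treat it as a binary knapsack problem.
Z + T + N: effort 2 + 13 + 5 = 20 ≤ 27, user value 5 + 5 + 16 = 26.
A + Z + J + N: effort 13 + 2 + 3 + 5 = 23 ≤ 27, user value 2 + 5 + 3 + 16 = 26.
Z + J + T + N: effort 2 + 3 + 13 + 5 = 23 ≤ 27, user value 5 + 3 + 5 + 16 = 29.
Best is Z, J, T, and N with total user value 29.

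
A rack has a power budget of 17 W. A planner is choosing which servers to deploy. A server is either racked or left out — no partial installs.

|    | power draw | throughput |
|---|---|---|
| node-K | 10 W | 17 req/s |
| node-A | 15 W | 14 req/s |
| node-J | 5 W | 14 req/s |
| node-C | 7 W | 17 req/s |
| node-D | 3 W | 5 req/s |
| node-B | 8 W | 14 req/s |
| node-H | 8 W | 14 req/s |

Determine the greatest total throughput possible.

This is a 0-1 knapsack instance.
Take node-J, node-C, and node-D: power draw 5 + 7 + 3 = 15 ≤ 17, throughput 14 + 17 + 5 = 36.
No other feasible combination does better.

36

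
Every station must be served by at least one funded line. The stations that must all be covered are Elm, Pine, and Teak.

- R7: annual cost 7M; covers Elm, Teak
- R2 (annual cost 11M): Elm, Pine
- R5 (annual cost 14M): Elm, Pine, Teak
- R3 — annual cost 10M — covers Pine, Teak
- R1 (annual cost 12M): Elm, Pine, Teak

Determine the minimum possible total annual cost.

12

This is a weighted set-cover instance.
The greedy cost-per-new-station heuristic would pick R7 and R3 for 17, but a cheaper cover exists.
R1 alone covers Elm, Pine, Teak — every station.
Total annual cost: 12.
No cover costs less than 12.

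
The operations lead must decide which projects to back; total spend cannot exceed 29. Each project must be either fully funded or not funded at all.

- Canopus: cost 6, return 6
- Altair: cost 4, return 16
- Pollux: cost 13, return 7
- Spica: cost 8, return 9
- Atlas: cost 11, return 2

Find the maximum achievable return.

33

Allowing fractional choices, the relaxed optimum would be about 36.9, but projects are indivisible.
Canopus + Altair + Spica + Atlas: cost 6 + 4 + 8 + 11 = 29 ≤ 29, return 6 + 16 + 9 + 2 = 33.
Altair + Pollux + Spica: cost 4 + 13 + 8 = 25 ≤ 29, return 16 + 7 + 9 = 32.
Canopus + Altair + Spica: cost 6 + 4 + 8 = 18 ≤ 29, return 6 + 16 + 9 = 31.
Best is Canopus, Altair, Spica, and Atlas with total return 33.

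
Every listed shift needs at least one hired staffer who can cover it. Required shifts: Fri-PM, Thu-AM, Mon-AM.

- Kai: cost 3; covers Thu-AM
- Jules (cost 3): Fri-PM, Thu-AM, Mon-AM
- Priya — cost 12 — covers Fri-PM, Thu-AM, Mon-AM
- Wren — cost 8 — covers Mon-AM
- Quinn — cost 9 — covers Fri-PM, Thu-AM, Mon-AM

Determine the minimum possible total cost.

3

Jules alone covers Fri-PM, Thu-AM, Mon-AM — every shift.
Total cost: 3.
No cover costs less than 3.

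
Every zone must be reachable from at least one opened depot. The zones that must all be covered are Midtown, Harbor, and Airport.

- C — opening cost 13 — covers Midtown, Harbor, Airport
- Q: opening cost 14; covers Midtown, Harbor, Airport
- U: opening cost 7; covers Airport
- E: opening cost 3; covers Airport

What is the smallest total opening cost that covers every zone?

The greedy cost-per-new-zone heuristic would pick E and C for 16, but a cheaper cover exists.
C alone covers Midtown, Harbor, Airport — every zone.
Total opening cost: 13.
No cover costs less than 13.

13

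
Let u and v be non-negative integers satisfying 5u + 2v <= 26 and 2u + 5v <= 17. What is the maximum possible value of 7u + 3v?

35

Relaxing integrality, the LP optimum is 36.71 at (u,v) = (4.57, 1.57), which is not an integer point.
(u,v)=(5,0) is feasible, giving 35.
(u,v)=(4,1) is feasible, giving 31.
(u,v)=(4,0) is feasible, giving 28.
(u,v)=(3,2) is feasible, giving 27.
Maximum is 35 at (u,v)=(5,0).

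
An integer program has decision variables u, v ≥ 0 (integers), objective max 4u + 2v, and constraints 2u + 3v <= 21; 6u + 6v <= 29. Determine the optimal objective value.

16

The continuous relaxation peaks at (4.83, 0) with value 19.33; rounding to a feasible lattice point costs some objective.
(u,v)=(4,0): 2·4+3·0=8≤21, 6·4+6·0=24≤29, objective 16.
(u,v)=(3,1): 2·3+3·1=9≤21, 6·3+6·1=24≤29, objective 14.
The best lattice point is (4,0), giving 16.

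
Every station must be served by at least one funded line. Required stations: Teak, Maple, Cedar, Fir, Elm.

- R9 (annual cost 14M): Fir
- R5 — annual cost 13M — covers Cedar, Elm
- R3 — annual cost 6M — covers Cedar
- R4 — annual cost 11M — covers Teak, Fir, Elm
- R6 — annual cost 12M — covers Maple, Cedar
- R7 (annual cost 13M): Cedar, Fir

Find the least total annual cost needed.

23

The greedy cost-per-new-station heuristic would pick R4, R3, and R6 for 29, but a cheaper cover exists.
Choose R4 and R6: together they cover Teak, Maple, Cedar, Fir, Elm — every station.
Total annual cost: 11 + 12 = 23.
No cover costs less than 23.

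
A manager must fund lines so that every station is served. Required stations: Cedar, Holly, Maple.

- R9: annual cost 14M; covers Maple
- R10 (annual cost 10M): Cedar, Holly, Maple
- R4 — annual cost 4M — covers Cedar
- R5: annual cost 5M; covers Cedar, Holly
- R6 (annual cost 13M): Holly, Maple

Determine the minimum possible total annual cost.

The greedy cost-per-new-station heuristic would pick R5 and R10 for 15, but a cheaper cover exists.
R10 alone covers Cedar, Holly, Maple — every station.
Total annual cost: 10.
No cover costs less than 10.

10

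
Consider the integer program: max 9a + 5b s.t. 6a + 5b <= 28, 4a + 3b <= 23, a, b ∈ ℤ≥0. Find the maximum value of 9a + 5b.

(a,b)=(3,2) is feasible, giving 37.
(a,b)=(4,0) is feasible, giving 36.
The best lattice point is (3,2), giving 37.

37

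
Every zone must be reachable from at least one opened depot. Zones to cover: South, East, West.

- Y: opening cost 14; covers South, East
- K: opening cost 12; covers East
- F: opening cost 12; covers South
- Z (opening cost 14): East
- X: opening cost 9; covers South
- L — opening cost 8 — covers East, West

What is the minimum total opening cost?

Choose X and L: together they cover South, East, West — every zone.
Total opening cost: 9 + 8 = 17.
No cover costs less than 17.

17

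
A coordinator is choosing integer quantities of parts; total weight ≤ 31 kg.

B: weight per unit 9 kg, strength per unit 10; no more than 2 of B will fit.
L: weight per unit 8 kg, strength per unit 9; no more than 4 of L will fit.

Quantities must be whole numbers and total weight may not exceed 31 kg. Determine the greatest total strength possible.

L has the best ratio (9/8); taking only L gives at most 3×9 = 27 (stopped by the weight limit).
Mixing does better — 2×B and 1×L: weight 26 ≤ 31, strength 2·10 + 1·9 = 29.

29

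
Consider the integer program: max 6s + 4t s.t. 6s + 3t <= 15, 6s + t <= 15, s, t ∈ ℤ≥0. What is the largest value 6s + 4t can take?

(s,t)=(0,5): 6·0+3·5=15≤15, 6·0+1·5=5≤15, objective 20.
(s,t)=(0,4): 6·0+3·4=12≤15, 6·0+1·4=4≤15, objective 16.
No feasible integer point exceeds 20.

20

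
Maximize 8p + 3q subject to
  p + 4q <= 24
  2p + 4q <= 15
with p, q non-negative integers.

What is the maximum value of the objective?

56

(p,q)=(7,0): 1·7+4·0=7≤24, 2·7+4·0=14≤15, objective 56.
(p,q)=(6,0): 1·6+4·0=6≤24, 2·6+4·0=12≤15, objective 48.
Maximum is 56 at (p,q)=(7,0).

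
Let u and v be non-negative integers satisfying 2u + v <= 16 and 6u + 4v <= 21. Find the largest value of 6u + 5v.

(u,v)=(0,5) is feasible, giving 25.
(u,v)=(0,4) is feasible, giving 20.
Maximum is 25 at (u,v)=(0,5).

25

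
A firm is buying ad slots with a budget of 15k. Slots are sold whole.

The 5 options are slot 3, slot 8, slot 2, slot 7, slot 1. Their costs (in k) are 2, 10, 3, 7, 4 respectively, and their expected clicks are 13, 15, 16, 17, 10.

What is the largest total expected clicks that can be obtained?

46

slot 2 + slot 7 + slot 1: cost 3 + 7 + 4 = 14 ≤ 15, expected clicks 16 + 17 + 10 = 43.
slot 3 + slot 8 + slot 2: cost 2 + 10 + 3 = 15 ≤ 15, expected clicks 13 + 15 + 16 = 44.
slot 3 + slot 2 + slot 7: cost 2 + 3 + 7 = 12 ≤ 15, expected clicks 13 + 16 + 17 = 46.
Best is slot 3, slot 2, and slot 7 with total expected clicks 46.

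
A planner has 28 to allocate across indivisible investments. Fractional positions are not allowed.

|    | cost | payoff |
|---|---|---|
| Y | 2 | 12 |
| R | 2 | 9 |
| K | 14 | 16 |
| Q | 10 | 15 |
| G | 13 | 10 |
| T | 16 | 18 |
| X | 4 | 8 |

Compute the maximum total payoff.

52

Allowing fractional choices, the relaxed optimum would be about 55.4, but investments are indivisible.
Y + R + T + X: cost 2 + 2 + 16 + 4 = 24 ≤ 28, payoff 12 + 9 + 18 + 8 = 47.
Y + R + Q + G: cost 2 + 2 + 10 + 13 = 27 ≤ 28, payoff 12 + 9 + 15 + 10 = 46.
Y + R + K + Q: cost 2 + 2 + 14 + 10 = 28 ≤ 28, payoff 12 + 9 + 16 + 15 = 52.
Best is Y, R, K, and Q with total payoff 52.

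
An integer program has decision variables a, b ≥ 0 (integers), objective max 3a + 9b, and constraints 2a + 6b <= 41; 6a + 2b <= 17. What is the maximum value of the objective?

54

Relaxing integrality, the LP optimum is 61.50 at (a,b) = (0, 6.83), which is not an integer point.
(a,b)=(0,6) is feasible, giving 54.
(a,b)=(1,5) is feasible, giving 48.
(a,b)=(0,5) is feasible, giving 45.
Maximum is 54 at (a,b)=(0,6).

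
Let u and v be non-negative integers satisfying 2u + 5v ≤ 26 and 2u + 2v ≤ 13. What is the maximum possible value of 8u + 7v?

48

Relaxing integrality, the LP optimum is 52.00 at (u,v) = (6.5, 0), which is not an integer point.
(u,v)=(6,0): 2·6+5·0=12≤26, 2·6+2·0=12≤13, objective 48.
(u,v)=(5,1): 2·5+5·1=15≤26, 2·5+2·1=12≤13, objective 47.
(u,v)=(5,0): 2·5+5·0=10≤26, 2·5+2·0=10≤13, objective 40.
The best lattice point is (6,0), giving 48.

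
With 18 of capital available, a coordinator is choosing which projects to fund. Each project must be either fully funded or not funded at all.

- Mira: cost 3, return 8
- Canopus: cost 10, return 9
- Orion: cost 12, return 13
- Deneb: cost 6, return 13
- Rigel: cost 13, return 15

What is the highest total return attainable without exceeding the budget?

26

This is a 0-1 knapsack instance.
Orion + Deneb: cost 12 + 6 = 18 ≤ 18, return 13 + 13 = 26.
Mira + Rigel: cost 3 + 13 = 16 ≤ 18, return 8 + 15 = 23.
Best is Orion and Deneb with total return 26.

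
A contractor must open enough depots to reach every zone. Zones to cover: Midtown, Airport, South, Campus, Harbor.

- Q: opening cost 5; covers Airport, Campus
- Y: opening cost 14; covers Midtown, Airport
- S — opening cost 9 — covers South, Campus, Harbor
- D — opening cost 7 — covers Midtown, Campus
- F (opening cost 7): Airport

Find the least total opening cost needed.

Choose Q, S, and D: together they cover Midtown, Airport, South, Campus, Harbor — every zone.
Total opening cost: 5 + 9 + 7 = 21.
No cover costs less than 21.

21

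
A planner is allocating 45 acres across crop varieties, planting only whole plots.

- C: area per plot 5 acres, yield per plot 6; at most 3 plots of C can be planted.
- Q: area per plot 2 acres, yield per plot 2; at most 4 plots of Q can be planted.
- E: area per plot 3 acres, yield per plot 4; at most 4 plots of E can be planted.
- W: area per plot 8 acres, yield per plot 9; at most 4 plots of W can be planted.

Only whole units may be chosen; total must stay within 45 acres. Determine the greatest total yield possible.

E has the best ratio (4/3); taking only E gives at most 4×4 = 16 (stopped by the supply cap of 4).
Mixing does better — 3×C, 1×Q, 4×E, and 2×W: area 45 ≤ 45, yield 3·6 + 1·2 + 4·4 + 2·9 = 54.

54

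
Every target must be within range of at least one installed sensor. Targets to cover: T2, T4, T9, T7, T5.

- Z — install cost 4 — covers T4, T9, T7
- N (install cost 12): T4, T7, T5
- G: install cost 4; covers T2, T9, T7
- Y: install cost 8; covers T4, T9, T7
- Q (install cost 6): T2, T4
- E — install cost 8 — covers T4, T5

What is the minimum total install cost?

The greedy cost-per-new-target heuristic would pick Z, G, and E for 16, but a cheaper cover exists.
Choose G and E: together they cover T2, T4, T9, T7, T5 — every target.
Total install cost: 4 + 8 = 12.
No cover costs less than 12.

12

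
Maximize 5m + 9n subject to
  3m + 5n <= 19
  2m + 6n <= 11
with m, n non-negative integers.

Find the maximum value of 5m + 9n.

(m,n)=(5,0) is feasible, giving 25.
(m,n)=(4,0) is feasible, giving 20.
Maximum is 25 at (m,n)=(5,0).

25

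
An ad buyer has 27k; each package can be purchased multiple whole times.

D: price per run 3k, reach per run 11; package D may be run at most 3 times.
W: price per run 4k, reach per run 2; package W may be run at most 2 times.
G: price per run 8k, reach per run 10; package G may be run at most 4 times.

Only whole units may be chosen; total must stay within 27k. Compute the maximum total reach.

53

Take 3×D and 2×G: price 25 ≤ 27, reach 3·11 + 2·10 = 53.
D has the best ratio (11/3) and is taken to its limit of 3; remaining capacity is filled optimally with the others.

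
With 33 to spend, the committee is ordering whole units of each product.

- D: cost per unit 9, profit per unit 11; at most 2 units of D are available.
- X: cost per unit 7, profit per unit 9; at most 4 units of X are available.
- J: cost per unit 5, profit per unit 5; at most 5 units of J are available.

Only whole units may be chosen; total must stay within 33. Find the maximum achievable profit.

41

This is a bounded integer knapsack.
4×X and 1×J: cost 33 ≤ 33, profit 4·9 + 1·5 = 41.
2×D and 2×X: cost 32 ≤ 33, profit 2·11 + 2·9 = 40.
Best is 41.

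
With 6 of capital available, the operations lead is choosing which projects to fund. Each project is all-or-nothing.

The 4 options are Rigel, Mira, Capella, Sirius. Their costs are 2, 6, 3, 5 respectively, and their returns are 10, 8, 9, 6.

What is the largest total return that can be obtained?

19

Take Rigel and Capella: cost 2 + 3 = 5 ≤ 6, return 10 + 9 = 19.
No other feasible combination does better.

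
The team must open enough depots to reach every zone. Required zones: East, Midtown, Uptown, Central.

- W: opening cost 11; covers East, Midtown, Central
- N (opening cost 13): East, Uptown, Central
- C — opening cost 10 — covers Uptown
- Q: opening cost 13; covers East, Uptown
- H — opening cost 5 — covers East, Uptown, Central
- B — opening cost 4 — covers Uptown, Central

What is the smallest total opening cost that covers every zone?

The greedy cost-per-new-zone heuristic would pick H and W for 16, but a cheaper cover exists.
Choose W and B: together they cover East, Midtown, Uptown, Central — every zone.
Total opening cost: 11 + 4 = 15.
No cover costs less than 15.

15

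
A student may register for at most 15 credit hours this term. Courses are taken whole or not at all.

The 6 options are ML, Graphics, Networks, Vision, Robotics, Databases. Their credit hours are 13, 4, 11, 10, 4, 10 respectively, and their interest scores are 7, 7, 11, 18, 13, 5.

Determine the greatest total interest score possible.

31

Take Vision and Robotics: credit hours 10 + 4 = 14 ≤ 15, interest score 18 + 13 = 31.
No other feasible combination does better.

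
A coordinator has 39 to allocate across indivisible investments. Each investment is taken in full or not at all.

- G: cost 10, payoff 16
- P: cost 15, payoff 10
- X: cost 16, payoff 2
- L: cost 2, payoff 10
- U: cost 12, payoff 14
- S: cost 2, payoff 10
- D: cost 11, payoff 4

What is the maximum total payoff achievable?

This is a 0-1 knapsack instance.
G + L + U + S: cost 10 + 2 + 12 + 2 = 26 ≤ 39, payoff 16 + 10 + 14 + 10 = 50.
G + L + U + S + D: cost 10 + 2 + 12 + 2 + 11 = 37 ≤ 39, payoff 16 + 10 + 14 + 10 + 4 = 54.
G + P + L + U: cost 10 + 15 + 2 + 12 = 39 ≤ 39, payoff 16 + 10 + 10 + 14 = 50.
Best is G, L, U, S, and D with total payoff 54.

54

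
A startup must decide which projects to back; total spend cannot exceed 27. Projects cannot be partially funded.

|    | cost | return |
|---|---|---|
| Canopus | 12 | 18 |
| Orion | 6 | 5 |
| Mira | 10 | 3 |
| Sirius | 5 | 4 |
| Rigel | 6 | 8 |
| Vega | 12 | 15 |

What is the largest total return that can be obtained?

33

Treat it as a binary knapsack problem.
Allowing fractional choices, the relaxed optimum would be about 37.2, but projects are indivisible.
Canopus + Vega: cost 12 + 12 = 24 ≤ 27, return 18 + 15 = 33.
Canopus + Orion + Rigel: cost 12 + 6 + 6 = 24 ≤ 27, return 18 + 5 + 8 = 31.
Best is Canopus and Vega with total return 33.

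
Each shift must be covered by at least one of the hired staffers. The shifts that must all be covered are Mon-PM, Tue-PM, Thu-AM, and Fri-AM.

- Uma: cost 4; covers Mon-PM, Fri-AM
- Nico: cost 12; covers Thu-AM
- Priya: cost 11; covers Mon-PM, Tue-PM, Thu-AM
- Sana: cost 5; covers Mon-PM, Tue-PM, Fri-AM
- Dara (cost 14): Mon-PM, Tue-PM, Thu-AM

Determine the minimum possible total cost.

15

Choose Uma and Priya: together they cover Mon-PM, Tue-PM, Thu-AM, Fri-AM — every shift.
Total cost: 4 + 11 = 15.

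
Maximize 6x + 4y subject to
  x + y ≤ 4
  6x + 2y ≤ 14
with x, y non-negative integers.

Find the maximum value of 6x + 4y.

The continuous relaxation peaks at (1.5, 2.5) with value 19.00; rounding to a feasible lattice point costs some objective.
(x,y)=(1,3): 1·1+1·3=4≤4, 6·1+2·3=12≤14, objective 18.
(x,y)=(0,4): 1·0+1·4=4≤4, 6·0+2·4=8≤14, objective 16.
(x,y)=(2,1): 1·2+1·1=3≤4, 6·2+2·1=14≤14, objective 16.
(x,y)=(1,2): 1·1+1·2=3≤4, 6·1+2·2=10≤14, objective 14.
No feasible integer point exceeds 18.

18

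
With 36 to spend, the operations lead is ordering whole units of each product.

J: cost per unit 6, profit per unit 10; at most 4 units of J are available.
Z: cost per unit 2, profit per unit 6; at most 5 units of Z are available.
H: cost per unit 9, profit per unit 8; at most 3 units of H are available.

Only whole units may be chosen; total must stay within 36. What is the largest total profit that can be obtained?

Z has the best ratio (6/2); taking only Z gives at most 5×6 = 30 (stopped by the supply cap of 5).
Mixing does better — 4×J and 5×Z: cost 34 ≤ 36, profit 4·10 + 5·6 = 70.

70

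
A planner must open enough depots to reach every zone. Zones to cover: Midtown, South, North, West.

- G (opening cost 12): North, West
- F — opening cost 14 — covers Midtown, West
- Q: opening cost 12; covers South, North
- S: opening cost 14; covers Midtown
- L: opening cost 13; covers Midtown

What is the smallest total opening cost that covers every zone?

26

The greedy cost-per-new-zone heuristic would pick G, Q, and L for 37, but a cheaper cover exists.
Choose F and Q: together they cover Midtown, South, North, West — every zone.
Total opening cost: 14 + 12 = 26.
No cover costs less than 26.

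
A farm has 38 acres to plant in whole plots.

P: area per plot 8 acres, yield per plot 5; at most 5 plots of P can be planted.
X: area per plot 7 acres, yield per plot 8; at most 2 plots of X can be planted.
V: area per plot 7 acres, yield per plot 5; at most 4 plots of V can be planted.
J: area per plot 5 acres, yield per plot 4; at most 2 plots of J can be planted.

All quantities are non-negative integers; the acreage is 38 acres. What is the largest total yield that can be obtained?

34

1×X, 3×V, and 2×J: area 38 ≤ 38, yield 1·8 + 3·5 + 2·4 = 31.
2×X, 2×V, and 2×J: area 38 ≤ 38, yield 2·8 + 2·5 + 2·4 = 34.
Best is 34.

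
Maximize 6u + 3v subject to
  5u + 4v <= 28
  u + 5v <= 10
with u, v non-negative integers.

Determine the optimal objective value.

30

The continuous relaxation peaks at (5.6, 0) with value 33.60; rounding to a feasible lattice point costs some objective.
(u,v)=(5,0): 5·5+4·0=25≤28, 1·5+5·0=5≤10, objective 30.
(u,v)=(4,1): 5·4+4·1=24≤28, 1·4+5·1=9≤10, objective 27.
(u,v)=(4,0): 5·4+4·0=20≤28, 1·4+5·0=4≤10, objective 24.
No feasible integer point exceeds 30.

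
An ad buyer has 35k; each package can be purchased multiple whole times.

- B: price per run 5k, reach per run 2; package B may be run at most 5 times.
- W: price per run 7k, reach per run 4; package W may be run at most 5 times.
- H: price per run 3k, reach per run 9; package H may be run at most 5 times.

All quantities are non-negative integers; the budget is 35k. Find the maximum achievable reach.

Take 1×B, 2×W, and 5×H: price 34 ≤ 35, reach 1·2 + 2·4 + 5·9 = 55.
H has the best ratio (9/3) and is taken to its limit of 5; remaining capacity is filled optimally with the others.

55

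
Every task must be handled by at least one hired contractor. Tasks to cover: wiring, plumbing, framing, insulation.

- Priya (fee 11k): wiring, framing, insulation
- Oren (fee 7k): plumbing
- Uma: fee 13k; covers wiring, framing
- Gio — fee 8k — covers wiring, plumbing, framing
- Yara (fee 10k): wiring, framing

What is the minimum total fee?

The greedy cost-per-new-task heuristic would pick Gio and Priya for 19, but a cheaper cover exists.
Choose Priya and Oren: together they cover wiring, plumbing, framing, insulation — every task.
Total fee: 11 + 7 = 18.
No cover costs less than 18.

18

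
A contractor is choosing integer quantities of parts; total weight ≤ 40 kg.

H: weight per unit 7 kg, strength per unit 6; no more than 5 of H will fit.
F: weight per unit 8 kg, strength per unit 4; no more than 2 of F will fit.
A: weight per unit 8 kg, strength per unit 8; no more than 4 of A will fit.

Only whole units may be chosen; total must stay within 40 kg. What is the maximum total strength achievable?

A has the best ratio (8/8); taking only A gives at most 4×8 = 32 (stopped by the supply cap of 4).
Mixing does better — 1×H and 4×A: weight 39 ≤ 40, strength 1·6 + 4·8 = 38.

38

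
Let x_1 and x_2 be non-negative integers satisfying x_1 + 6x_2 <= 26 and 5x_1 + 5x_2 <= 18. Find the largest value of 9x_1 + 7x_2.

(x_1,x_2)=(3,0) is feasible, giving 27.
(x_1,x_2)=(2,1) is feasible, giving 25.
No feasible integer point exceeds 27.

27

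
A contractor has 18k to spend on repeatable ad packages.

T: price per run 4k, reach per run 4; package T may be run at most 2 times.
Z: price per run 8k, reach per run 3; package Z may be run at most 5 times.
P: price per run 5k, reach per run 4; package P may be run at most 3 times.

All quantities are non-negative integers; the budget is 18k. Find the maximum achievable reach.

T has the best ratio (4/4); taking only T gives at most 2×4 = 8 (stopped by the supply cap of 2).
Mixing does better — 2×T and 2×P: price 18 ≤ 18, reach 2·4 + 2·4 = 16.

16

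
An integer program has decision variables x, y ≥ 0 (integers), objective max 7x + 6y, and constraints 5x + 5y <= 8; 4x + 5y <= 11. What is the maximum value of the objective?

The continuous relaxation peaks at (1.6, 0) with value 11.20; rounding to a feasible lattice point costs some objective.
(x,y)=(1,0): 5·1+5·0=5≤8, 4·1+5·0=4≤11, objective 7.
(x,y)=(0,1): 5·0+5·1=5≤8, 4·0+5·1=5≤11, objective 6.
(x,y)=(0,0): 5·0+5·0=0≤8, 4·0+5·0=0≤11, objective 0.
Maximum is 7 at (x,y)=(1,0).

7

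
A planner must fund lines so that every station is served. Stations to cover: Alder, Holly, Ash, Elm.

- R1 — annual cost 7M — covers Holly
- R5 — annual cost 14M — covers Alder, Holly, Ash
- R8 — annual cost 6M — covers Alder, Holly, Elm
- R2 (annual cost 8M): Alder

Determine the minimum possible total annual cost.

Choose R5 and R8: together they cover Alder, Holly, Ash, Elm — every station.
Total annual cost: 14 + 6 = 20.

20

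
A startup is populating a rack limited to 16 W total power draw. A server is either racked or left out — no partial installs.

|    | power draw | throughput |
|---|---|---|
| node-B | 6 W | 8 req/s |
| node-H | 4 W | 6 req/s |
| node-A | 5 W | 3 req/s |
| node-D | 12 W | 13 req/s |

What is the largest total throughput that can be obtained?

19

Allowing fractional choices, the relaxed optimum would be about 20.5, but servers are indivisible.
node-B + node-H + node-A: power draw 6 + 4 + 5 = 15 ≤ 16, throughput 8 + 6 + 3 = 17.
node-H + node-D: power draw 4 + 12 = 16 ≤ 16, throughput 6 + 13 = 19.
node-B + node-H: power draw 6 + 4 = 10 ≤ 16, throughput 8 + 6 = 14.
Best is node-H and node-D with total throughput 19.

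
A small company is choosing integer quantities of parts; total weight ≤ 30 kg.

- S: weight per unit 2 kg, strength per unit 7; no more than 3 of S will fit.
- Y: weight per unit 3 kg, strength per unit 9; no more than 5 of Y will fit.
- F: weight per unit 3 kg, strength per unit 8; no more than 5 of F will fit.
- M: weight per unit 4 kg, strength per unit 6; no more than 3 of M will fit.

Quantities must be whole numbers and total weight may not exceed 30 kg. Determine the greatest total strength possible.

90

3×S, 5×Y, and 3×F: weight 30 ≤ 30, strength 3·7 + 5·9 + 3·8 = 90.
3×S, 4×Y, and 4×F: weight 30 ≤ 30, strength 3·7 + 4·9 + 4·8 = 89.
Best is 90.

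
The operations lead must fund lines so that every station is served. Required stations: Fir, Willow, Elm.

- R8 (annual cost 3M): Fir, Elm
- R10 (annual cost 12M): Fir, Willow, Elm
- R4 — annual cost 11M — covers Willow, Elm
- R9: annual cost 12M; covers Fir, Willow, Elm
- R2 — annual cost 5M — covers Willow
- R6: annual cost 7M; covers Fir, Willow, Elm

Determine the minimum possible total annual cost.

7

The greedy cost-per-new-station heuristic would pick R8 and R2 for 8, but a cheaper cover exists.
R6 alone covers Fir, Willow, Elm — every station.
Total annual cost: 7.
No cover costs less than 7.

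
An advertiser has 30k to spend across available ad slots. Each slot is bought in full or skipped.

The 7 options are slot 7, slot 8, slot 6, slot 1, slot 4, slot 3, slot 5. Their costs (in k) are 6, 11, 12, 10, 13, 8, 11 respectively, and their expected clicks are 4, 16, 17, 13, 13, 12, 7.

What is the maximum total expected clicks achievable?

Treat it as a binary knapsack problem.
slot 7 + slot 8 + slot 6: cost 6 + 11 + 12 = 29 ≤ 30, expected clicks 4 + 16 + 17 = 37.
slot 8 + slot 1 + slot 3: cost 11 + 10 + 8 = 29 ≤ 30, expected clicks 16 + 13 + 12 = 41.
slot 6 + slot 1 + slot 3: cost 12 + 10 + 8 = 30 ≤ 30, expected clicks 17 + 13 + 12 = 42.
Best is slot 6, slot 1, and slot 3 with total expected clicks 42.

42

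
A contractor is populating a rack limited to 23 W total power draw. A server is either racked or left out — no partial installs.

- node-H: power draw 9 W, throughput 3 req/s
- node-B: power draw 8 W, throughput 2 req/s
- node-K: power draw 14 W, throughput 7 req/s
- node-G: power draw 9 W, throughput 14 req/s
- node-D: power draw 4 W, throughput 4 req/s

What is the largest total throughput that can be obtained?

21

This is a 0-1 knapsack instance.
Take node-H, node-G, and node-D: power draw 9 + 9 + 4 = 22 ≤ 23, throughput 3 + 14 + 4 = 21.
No feasible combination exceeds this.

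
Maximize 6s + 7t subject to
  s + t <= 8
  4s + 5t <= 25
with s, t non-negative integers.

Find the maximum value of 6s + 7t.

37

The continuous relaxation peaks at (6.25, 0) with value 37.50; rounding to a feasible lattice point costs some objective.
(s,t)=(5,1): 1·5+1·1=6≤8, 4·5+5·1=25≤25, objective 37.
(s,t)=(6,0): 1·6+1·0=6≤8, 4·6+5·0=24≤25, objective 36.
(s,t)=(4,1): 1·4+1·1=5≤8, 4·4+5·1=21≤25, objective 31.
Maximum is 37 at (s,t)=(5,1).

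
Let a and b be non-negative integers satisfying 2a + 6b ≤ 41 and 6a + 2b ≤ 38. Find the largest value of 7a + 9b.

Relaxing integrality, the LP optimum is 79.75 at (a,b) = (4.56, 5.31), which is not an integer point.
(a,b)=(4,5) is feasible, giving 73.
(a,b)=(5,4) is feasible, giving 71.
(a,b)=(3,5) is feasible, giving 66.
No feasible integer point exceeds 73.

73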